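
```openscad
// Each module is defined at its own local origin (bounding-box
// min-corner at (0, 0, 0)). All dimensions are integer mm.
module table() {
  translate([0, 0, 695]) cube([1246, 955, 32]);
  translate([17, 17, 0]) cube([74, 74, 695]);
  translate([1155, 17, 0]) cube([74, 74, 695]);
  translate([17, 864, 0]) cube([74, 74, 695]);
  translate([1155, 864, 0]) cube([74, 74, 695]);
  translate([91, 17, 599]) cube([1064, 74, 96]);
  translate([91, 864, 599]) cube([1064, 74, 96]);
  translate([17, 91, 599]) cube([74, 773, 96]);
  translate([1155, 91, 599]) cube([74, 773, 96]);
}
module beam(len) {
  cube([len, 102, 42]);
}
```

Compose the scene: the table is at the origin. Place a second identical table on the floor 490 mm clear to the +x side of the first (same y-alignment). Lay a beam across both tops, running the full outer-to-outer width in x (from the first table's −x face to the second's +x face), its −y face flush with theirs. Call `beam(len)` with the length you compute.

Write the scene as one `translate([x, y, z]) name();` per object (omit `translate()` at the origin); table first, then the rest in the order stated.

table();
translate([1736, 0, 0]) table();
translate([0, 0, 727]) beam(2982);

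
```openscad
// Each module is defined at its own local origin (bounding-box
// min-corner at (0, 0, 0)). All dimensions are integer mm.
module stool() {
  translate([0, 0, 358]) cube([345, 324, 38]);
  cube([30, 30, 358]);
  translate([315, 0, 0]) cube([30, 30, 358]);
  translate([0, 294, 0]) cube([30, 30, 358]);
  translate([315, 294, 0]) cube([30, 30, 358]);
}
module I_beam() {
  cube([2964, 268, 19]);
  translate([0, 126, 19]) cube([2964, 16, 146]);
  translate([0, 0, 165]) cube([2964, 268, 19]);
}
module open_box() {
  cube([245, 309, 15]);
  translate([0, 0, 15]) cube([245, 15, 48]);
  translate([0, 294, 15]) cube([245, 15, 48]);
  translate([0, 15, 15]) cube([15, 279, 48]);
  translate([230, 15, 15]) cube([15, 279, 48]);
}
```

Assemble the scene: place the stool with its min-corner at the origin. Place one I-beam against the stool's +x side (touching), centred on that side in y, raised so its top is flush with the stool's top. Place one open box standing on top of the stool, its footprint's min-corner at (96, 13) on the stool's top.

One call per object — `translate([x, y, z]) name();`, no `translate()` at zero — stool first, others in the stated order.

stool();
translate([345, 28, 212]) I_beam();
translate([96, 13, 396]) open_box();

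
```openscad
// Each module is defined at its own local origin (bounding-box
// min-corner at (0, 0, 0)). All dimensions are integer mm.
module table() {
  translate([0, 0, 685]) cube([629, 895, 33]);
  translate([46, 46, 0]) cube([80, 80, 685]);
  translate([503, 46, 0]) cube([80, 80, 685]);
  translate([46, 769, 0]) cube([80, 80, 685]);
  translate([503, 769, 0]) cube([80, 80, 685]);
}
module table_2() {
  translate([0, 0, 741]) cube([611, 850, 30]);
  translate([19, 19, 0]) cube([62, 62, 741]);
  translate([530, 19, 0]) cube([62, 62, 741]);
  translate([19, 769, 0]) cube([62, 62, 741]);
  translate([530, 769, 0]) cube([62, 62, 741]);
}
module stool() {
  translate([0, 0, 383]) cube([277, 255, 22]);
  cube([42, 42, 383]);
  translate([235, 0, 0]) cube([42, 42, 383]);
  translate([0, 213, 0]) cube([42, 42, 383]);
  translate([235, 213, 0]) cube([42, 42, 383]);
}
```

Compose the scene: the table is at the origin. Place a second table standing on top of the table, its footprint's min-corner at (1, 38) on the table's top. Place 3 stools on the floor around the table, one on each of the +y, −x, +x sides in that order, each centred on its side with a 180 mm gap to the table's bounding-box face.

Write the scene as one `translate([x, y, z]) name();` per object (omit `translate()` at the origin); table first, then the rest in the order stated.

table();
translate([1, 38, 718]) table_2();
translate([176, 1075, 0]) stool();
translate([-457, 320, 0]) stool();
translate([809, 320, 0]) stool();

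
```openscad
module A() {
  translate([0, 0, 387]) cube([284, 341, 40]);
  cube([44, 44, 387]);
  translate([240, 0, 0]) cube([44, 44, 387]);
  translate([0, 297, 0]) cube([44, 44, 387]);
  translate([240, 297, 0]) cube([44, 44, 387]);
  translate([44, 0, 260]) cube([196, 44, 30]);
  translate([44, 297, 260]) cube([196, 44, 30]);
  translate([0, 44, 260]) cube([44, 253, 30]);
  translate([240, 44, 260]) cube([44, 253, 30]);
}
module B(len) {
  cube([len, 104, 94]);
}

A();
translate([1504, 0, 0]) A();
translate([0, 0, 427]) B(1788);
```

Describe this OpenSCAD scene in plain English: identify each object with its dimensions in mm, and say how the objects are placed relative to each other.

A is a four-legged stool. The seat is a 284×341×40 mm slab whose top surface is at z = 427 mm; four square legs, each 44×44 mm in cross-section, run from the floor (z = 0) to the underside of the seat, each flush with a corner of the seat. Four stretchers, 44 mm wide and 30 mm tall, connect adjacent legs with their undersides at z = 260 mm, each running between the inner faces of the legs it joins and aligned with the legs' outer faces on the other axis.

B is a rectangular beam 1788 mm long (x), 104 mm deep (y), 94 mm thick (z).

The beam spans the tops of two stools placed 1220 mm apart, resting at z = 427 mm.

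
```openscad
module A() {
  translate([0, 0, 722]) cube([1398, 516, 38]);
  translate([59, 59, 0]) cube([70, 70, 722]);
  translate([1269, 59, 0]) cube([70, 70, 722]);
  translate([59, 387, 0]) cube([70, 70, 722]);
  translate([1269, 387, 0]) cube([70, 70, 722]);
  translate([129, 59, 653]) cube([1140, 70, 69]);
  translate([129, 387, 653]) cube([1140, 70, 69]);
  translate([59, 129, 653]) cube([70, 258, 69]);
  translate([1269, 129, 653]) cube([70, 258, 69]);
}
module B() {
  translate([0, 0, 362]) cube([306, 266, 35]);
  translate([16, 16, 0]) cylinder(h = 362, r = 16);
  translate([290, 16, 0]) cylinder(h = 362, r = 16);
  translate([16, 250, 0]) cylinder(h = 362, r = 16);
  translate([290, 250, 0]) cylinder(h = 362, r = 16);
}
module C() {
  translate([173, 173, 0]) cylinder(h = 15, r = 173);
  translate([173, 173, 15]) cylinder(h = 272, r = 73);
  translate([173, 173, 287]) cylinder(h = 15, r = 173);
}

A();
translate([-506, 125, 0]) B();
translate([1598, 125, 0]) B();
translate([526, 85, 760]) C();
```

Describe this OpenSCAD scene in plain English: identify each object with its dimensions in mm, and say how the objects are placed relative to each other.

A is a table with a 1398×516 mm rectangular top, 38 mm thick, top surface at z = 760 mm, supported by four 70×70 mm square legs, each inset 59 mm from the nearest pair of top edges, running from the floor. Four apron rails, 70 mm thick and 69 mm tall, run between adjacent legs with their top edges flush with the underside of the top and their outer faces flush with the legs' outer faces.

B is a four-legged stool. The seat is a 306×266×35 mm slab whose top surface is at z = 397 mm; four round legs, each 32 mm in diameter, run from the floor (z = 0) to the underside of the seat, each leg's axis is inset half a diameter from the nearest pair of seat edges (so the leg's bounding box is flush with the corner).

C is a spool: two coaxial disc flanges of radius 173 mm and thickness 15 mm, joined by a core cylinder of radius 73 mm and height 272 mm. The lower flange rests on z = 0 and the three cylinders share a vertical axis.

Two stools sit around the table at the −x, +x sides. The spool is on top of the table, centred.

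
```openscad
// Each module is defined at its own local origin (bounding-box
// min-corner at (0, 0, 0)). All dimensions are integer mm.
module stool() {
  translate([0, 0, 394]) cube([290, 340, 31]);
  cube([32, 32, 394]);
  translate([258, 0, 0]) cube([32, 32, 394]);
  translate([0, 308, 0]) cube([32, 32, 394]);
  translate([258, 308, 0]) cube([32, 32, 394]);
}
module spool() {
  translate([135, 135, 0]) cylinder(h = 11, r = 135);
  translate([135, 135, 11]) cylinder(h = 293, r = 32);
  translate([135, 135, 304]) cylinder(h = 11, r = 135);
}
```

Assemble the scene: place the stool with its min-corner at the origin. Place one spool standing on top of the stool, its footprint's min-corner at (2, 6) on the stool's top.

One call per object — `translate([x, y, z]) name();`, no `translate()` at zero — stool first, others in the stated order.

stool();
translate([2, 6, 425]) spool();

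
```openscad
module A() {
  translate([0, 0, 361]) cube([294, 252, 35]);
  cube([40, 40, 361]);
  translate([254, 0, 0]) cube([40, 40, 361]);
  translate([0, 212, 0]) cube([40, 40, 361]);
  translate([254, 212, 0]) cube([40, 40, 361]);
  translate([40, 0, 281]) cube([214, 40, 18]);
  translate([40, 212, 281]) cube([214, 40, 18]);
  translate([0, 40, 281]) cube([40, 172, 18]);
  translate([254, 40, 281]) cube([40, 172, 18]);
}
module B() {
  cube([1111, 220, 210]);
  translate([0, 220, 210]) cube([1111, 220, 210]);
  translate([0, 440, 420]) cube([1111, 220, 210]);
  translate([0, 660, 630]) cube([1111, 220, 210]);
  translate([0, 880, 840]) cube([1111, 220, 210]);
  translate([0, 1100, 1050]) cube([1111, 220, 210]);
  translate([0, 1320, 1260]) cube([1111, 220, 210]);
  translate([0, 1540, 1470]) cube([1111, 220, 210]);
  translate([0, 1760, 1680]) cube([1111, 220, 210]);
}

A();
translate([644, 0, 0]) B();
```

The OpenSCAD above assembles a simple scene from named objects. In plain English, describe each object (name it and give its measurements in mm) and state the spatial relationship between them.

A is a four-legged stool. The seat is a 294×252×35 mm slab whose top surface is at z = 396 mm; four square legs, each 40×40 mm in cross-section, run from the floor (z = 0) to the underside of the seat, each flush with a corner of the seat. Four stretchers, 40 mm wide and 18 mm tall, connect adjacent legs with their undersides at z = 281 mm, each running between the inner faces of the legs it joins and aligned with the legs' outer faces on the other axis.

B is a straight staircase of 9 solid steps. Each step is 1111 mm wide (x), 220 mm deep (y, the going) and 210 mm tall (the rise). The first step rests on the floor; each subsequent step sits one going further in +y and one rise higher in +z, directly behind and above the previous step with no overlap.

The staircase is on the floor beside the stool on its +x side.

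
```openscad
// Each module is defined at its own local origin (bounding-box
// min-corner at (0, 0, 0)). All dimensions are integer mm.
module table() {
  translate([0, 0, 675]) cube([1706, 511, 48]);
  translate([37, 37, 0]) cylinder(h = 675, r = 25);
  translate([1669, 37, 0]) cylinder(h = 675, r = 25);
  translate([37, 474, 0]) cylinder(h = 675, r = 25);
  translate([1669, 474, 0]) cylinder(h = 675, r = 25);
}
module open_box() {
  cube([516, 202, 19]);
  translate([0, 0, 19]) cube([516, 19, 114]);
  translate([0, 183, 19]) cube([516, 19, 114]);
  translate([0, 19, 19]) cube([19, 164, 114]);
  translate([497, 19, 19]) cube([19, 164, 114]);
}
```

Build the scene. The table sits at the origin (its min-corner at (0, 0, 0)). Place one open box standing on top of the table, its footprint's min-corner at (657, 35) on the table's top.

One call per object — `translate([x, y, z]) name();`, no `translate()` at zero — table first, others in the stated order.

table();
translate([657, 35, 723]) open_box();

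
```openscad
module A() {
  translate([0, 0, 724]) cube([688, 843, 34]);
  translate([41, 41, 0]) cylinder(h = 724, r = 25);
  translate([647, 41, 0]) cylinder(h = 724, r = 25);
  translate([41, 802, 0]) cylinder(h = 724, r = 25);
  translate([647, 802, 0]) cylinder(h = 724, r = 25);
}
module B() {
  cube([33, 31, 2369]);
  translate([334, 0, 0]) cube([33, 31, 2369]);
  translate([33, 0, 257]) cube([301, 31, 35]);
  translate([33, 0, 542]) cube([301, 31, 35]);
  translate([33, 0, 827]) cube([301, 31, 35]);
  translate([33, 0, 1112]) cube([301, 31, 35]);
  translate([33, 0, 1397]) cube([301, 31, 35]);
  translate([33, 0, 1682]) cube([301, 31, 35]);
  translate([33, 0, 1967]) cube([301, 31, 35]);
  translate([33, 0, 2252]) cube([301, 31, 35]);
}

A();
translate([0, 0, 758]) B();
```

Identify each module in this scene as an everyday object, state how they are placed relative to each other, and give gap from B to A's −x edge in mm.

A is a table. B is a ladder. The ladder is on top of the table. The gap from the ladder to the table's −x edge is 0 mm.

The ladder's min-x is at 0; the table's min-x is 0; gap = 0 mm.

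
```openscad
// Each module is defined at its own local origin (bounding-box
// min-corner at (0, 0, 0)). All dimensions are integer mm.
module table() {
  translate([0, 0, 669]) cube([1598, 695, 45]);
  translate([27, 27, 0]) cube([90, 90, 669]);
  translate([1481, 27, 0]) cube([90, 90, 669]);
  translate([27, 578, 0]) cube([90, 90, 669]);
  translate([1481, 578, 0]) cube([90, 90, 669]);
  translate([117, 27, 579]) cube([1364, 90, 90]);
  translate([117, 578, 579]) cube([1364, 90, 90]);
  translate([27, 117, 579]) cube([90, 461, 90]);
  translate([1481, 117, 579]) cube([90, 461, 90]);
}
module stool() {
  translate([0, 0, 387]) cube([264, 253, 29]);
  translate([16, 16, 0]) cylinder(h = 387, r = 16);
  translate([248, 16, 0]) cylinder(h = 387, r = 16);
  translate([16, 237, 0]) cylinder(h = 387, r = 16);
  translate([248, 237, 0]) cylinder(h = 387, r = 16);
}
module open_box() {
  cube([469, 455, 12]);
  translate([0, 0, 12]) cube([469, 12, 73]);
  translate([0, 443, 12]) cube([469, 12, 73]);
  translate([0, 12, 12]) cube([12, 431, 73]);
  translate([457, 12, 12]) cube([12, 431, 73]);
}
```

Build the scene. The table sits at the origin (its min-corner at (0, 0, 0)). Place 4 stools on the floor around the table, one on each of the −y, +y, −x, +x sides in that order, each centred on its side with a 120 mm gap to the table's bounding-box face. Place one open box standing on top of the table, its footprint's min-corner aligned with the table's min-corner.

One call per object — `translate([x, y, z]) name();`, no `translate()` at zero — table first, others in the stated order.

table();
translate([667, -373, 0]) stool();
translate([667, 815, 0]) stool();
translate([-384, 221, 0]) stool();
translate([1718, 221, 0]) stool();
translate([0, 0, 714]) open_box();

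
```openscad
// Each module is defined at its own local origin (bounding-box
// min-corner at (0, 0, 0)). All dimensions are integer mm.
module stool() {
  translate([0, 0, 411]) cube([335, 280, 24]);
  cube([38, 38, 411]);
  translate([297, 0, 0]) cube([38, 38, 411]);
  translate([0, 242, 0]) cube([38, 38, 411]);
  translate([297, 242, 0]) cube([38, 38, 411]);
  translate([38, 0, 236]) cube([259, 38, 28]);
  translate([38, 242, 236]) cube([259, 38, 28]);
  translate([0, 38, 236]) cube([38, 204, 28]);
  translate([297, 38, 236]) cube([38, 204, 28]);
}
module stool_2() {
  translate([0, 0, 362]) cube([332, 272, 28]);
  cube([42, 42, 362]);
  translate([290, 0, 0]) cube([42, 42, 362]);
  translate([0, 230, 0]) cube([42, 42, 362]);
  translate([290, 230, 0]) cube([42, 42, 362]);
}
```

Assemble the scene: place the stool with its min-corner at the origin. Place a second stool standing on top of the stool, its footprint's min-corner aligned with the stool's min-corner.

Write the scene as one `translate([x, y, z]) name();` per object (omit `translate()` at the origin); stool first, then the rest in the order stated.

stool();
translate([0, 0, 435]) stool_2();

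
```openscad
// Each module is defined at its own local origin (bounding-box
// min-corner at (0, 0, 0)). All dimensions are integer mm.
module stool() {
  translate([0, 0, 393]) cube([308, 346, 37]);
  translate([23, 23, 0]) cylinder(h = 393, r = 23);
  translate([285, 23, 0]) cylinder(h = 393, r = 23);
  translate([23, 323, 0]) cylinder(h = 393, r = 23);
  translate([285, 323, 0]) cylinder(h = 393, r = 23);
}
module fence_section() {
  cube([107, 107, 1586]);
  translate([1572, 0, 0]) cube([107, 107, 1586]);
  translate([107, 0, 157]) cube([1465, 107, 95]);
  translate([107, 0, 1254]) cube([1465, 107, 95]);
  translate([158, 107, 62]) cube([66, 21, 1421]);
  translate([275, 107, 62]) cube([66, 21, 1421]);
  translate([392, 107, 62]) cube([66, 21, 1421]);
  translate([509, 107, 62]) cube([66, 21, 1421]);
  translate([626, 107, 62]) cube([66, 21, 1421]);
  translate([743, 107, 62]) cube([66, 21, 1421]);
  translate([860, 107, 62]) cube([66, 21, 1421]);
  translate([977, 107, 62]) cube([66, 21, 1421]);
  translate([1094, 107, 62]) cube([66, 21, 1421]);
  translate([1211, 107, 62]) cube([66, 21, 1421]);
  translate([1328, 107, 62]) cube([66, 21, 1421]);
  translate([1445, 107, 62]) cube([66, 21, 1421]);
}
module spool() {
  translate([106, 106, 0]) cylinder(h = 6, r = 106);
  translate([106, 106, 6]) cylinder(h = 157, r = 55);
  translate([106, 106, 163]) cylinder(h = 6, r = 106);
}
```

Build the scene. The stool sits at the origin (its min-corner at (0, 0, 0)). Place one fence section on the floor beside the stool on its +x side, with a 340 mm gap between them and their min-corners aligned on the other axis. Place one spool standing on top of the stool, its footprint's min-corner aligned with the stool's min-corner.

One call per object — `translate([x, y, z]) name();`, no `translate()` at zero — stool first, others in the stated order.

stool();
translate([648, 0, 0]) fence_section();
translate([0, 0, 430]) spool();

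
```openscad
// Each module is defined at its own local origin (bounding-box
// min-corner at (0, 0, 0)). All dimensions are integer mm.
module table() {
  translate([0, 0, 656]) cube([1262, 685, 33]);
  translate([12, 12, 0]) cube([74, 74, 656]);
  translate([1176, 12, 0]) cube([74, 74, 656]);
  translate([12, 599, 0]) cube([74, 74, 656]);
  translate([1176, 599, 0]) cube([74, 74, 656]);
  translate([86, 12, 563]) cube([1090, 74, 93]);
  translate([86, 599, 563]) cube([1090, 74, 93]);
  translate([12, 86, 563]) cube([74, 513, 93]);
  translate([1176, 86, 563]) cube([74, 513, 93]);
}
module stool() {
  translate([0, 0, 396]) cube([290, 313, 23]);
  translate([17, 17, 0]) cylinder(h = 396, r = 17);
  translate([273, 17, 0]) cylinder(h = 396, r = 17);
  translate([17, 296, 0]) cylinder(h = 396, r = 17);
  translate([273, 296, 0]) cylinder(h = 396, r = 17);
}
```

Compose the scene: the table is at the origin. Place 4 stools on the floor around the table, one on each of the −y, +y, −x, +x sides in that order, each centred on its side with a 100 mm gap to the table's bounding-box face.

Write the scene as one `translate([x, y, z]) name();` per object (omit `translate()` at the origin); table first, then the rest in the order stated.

table();
translate([486, -413, 0]) stool();
translate([486, 785, 0]) stool();
translate([-390, 186, 0]) stool();
translate([1362, 186, 0]) stool();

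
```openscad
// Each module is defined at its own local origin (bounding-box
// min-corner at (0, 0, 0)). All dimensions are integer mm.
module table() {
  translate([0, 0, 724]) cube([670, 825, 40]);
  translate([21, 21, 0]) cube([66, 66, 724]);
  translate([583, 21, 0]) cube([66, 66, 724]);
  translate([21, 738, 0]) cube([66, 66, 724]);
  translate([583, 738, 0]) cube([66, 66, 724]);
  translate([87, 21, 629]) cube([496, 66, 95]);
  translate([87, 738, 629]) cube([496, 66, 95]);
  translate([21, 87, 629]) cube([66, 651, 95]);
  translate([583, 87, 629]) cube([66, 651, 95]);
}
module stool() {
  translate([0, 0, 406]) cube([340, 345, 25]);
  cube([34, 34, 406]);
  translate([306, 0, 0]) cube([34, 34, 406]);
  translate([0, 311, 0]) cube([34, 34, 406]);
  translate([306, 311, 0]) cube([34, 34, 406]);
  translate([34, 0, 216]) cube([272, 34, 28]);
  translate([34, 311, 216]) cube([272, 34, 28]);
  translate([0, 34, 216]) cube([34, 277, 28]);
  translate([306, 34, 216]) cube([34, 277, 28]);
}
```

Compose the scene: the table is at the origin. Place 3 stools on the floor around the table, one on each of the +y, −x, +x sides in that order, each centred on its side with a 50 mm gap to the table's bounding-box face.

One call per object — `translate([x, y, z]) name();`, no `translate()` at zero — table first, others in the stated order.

table();
translate([165, 875, 0]) stool();
translate([-390, 240, 0]) stool();
translate([720, 240, 0]) stool();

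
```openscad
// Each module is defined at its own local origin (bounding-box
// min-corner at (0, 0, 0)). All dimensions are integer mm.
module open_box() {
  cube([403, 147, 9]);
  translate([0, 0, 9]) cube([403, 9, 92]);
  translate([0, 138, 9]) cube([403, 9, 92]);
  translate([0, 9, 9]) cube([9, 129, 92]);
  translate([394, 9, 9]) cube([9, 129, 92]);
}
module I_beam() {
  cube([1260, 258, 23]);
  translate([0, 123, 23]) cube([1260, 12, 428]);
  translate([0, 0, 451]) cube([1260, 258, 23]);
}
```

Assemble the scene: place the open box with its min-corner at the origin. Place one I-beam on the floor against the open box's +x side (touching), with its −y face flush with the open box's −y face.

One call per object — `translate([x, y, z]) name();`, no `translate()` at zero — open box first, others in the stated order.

open_box();
translate([403, 0, 0]) I_beam();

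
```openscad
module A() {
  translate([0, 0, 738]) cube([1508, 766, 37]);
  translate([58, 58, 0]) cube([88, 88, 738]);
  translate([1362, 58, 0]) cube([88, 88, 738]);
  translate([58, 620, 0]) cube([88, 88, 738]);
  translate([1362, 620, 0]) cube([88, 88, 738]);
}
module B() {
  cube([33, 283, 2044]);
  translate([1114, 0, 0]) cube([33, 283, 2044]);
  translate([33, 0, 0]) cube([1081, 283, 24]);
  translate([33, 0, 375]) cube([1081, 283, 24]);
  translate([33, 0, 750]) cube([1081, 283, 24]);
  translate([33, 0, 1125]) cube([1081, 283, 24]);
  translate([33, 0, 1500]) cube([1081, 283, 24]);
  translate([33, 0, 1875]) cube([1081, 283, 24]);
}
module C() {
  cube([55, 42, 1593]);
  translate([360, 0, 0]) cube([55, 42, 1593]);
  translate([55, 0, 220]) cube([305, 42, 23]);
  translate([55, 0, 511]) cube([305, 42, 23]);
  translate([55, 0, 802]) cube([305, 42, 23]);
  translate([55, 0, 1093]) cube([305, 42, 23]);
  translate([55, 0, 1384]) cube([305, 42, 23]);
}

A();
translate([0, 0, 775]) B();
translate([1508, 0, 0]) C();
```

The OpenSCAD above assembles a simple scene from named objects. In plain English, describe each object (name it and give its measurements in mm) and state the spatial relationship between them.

A is a table: top 1508 mm (x) × 766 mm (y), 37 mm thick, upper face at z = 775 mm, on four 88×88 mm square legs, each inset 58 mm from the nearest pair of top edges, running from z = 0 to the bottom of the top.

B is a bookshelf 1147 mm wide overall, 283 mm deep and 2044 mm tall. The two sides are 33 mm thick vertical panels. 6 horizontal shelves of 24 mm thickness span between the inner faces of the sides; the lowest shelf sits on the floor and shelves are stacked with a clear vertical gap of 351 mm between each pair.

C is a straight ladder. Two 55×42 mm vertical rails, 1593 mm tall, stand 415 mm apart (outside-to-outside) with their front faces coplanar on the −y side. 5 rungs, each 42 mm deep and 23 mm tall, span between the inner faces of the rails, front faces flush with the rails. The lowest rung's underside is at z = 220 mm and rungs are spaced 291 mm apart (underside to underside).

The bookshelf is on top of the table. The ladder is against the table's +x side, with their −y faces flush.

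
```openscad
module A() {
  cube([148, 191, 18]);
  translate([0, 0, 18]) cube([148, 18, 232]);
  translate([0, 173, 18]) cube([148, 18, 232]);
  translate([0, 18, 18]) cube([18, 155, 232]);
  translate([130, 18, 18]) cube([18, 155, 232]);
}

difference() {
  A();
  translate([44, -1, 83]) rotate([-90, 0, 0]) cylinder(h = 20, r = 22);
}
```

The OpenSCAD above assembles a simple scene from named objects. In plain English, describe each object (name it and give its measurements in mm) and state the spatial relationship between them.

A is an open-topped rectangular box: outside dimensions 148×191×250 mm, with a uniform wall and base thickness of 18 mm. The base is a full 148×191 slab on the floor; four walls sit on top of the base. The front and back walls (the −y and +y sides) span the full width; the two side walls fit between them.

The open box has a circular hole of radius 22 mm through its front wall, centred at (x = 44, z = 83).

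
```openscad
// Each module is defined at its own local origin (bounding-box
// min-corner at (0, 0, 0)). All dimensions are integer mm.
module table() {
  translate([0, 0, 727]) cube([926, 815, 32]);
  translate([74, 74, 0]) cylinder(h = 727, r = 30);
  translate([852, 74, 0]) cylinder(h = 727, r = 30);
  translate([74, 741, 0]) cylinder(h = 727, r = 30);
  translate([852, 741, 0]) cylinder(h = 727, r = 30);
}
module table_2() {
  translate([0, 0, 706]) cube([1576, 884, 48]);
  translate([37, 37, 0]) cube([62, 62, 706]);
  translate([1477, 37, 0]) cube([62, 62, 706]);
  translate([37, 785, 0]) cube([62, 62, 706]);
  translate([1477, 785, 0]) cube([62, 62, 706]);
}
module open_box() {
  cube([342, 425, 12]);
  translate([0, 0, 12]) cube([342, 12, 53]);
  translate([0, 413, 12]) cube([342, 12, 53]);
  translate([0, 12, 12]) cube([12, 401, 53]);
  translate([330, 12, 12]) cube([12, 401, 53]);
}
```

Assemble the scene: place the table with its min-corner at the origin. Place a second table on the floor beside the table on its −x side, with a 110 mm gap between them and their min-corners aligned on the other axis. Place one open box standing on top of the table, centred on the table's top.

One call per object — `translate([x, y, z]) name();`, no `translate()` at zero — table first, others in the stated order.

table();
translate([-1686, 0, 0]) table_2();
translate([292, 195, 759]) open_box();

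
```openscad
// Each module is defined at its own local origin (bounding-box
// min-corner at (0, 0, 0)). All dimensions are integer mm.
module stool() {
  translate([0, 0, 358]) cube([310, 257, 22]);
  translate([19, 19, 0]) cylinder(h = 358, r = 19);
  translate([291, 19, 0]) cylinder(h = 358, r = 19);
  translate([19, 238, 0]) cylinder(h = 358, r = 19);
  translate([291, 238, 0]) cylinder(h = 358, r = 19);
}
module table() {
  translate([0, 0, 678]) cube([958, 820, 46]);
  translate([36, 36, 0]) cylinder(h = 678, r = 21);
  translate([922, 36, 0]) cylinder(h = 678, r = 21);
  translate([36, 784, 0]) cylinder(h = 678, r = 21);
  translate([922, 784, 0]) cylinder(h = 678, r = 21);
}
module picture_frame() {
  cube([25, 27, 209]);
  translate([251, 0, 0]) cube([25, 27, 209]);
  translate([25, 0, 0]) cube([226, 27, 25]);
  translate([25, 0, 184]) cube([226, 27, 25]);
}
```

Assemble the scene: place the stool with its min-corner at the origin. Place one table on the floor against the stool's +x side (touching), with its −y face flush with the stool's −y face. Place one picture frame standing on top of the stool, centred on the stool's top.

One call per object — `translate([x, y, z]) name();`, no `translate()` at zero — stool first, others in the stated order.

stool();
translate([310, 0, 0]) table();
translate([17, 115, 380]) picture_frame();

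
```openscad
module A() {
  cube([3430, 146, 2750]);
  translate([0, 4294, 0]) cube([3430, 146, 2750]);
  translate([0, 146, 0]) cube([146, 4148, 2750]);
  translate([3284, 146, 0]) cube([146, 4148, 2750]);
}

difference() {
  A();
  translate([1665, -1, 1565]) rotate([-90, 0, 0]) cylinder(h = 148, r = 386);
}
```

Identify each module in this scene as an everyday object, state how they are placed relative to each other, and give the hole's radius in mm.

The subtracted cylinder has r = 386 mm.

A is a house frame. The house frame has a circular hole through its front wall. The hole's radius is 386 mm.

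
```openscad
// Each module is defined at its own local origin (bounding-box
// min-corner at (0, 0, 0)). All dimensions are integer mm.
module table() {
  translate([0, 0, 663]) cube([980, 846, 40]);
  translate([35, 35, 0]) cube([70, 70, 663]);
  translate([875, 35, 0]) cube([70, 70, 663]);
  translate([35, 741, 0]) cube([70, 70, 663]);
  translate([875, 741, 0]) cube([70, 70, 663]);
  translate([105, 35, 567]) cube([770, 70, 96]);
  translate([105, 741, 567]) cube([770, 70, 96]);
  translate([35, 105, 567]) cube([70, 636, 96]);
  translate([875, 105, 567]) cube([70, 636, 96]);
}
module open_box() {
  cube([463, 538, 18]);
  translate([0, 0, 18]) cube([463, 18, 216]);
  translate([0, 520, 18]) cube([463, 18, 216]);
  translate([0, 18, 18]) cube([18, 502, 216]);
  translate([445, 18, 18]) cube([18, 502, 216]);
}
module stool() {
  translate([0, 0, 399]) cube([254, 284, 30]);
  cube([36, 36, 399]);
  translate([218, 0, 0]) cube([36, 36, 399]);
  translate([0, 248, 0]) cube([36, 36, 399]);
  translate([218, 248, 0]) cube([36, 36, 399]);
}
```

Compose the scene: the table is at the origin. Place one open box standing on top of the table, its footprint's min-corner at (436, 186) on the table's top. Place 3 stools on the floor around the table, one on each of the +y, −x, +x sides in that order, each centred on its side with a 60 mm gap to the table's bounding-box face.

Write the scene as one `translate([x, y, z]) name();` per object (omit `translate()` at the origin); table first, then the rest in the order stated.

table();
translate([436, 186, 703]) open_box();
translate([363, 906, 0]) stool();
translate([-314, 281, 0]) stool();
translate([1040, 281, 0]) stool();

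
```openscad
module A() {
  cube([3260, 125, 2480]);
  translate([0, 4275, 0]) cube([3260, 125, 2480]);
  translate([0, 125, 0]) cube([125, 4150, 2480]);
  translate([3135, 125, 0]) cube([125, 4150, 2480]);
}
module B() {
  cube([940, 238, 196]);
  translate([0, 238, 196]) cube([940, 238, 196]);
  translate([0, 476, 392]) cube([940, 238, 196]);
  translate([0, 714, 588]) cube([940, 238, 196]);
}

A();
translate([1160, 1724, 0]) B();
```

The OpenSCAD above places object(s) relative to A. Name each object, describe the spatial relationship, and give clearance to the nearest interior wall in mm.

A is a house frame. B is a staircase. The staircase sits inside the house frame, centred. The clearance to the nearest interior wall is 1035 mm.

Clearances: x = 1035, y = 1599; minimum 1035 mm.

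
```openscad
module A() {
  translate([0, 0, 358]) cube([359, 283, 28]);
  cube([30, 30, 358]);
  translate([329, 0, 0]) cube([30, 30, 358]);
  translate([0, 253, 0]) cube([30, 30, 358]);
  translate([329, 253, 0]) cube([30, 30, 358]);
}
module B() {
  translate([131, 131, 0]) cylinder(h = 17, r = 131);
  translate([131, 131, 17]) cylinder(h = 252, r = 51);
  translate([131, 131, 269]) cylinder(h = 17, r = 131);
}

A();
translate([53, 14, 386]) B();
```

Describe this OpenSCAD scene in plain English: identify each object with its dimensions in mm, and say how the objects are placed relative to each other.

A is a four-legged stool. The seat is a 359×283×28 mm slab whose top surface is at z = 386 mm; four square legs, each 30×30 mm in cross-section, run from the floor (z = 0) to the underside of the seat, each flush with a corner of the seat.

B is a spool: two coaxial disc flanges of radius 131 mm and thickness 17 mm, joined by a core cylinder of radius 51 mm and height 252 mm. The lower flange rests on z = 0 and the three cylinders share a vertical axis.

The spool is on top of the stool.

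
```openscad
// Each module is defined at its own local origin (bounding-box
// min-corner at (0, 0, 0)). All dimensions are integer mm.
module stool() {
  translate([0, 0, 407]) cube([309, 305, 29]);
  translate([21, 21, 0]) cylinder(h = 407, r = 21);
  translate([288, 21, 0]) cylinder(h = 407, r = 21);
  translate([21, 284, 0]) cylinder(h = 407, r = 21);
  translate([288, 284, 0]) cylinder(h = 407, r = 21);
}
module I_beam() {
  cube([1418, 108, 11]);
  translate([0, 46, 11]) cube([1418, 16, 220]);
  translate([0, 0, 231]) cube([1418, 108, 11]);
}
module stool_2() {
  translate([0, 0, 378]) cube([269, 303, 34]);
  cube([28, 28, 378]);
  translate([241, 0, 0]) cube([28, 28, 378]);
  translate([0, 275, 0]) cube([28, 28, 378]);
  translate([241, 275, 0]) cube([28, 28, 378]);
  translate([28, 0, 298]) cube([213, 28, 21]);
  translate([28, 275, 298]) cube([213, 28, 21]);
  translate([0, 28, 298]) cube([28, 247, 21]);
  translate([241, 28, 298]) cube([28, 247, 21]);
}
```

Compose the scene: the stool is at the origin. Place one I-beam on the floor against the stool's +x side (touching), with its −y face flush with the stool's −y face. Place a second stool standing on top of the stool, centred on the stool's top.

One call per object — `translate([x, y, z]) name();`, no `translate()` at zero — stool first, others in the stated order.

stool();
translate([309, 0, 0]) I_beam();
translate([20, 1, 436]) stool_2();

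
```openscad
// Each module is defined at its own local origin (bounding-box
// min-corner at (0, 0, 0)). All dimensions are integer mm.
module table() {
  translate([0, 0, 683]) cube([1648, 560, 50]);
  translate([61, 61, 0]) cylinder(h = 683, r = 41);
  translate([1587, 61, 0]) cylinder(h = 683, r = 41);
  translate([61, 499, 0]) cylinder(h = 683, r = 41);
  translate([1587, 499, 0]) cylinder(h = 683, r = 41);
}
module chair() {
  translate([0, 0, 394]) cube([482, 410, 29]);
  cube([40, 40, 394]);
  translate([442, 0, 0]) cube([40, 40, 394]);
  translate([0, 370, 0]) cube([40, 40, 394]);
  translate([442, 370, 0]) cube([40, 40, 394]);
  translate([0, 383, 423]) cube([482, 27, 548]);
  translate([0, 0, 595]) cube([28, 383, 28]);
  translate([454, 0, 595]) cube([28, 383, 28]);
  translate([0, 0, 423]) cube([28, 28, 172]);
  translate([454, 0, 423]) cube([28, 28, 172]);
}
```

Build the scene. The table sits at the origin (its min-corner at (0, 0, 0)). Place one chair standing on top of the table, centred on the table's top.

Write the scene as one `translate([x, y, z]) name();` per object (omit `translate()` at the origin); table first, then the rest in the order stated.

table();
translate([583, 75, 733]) chair();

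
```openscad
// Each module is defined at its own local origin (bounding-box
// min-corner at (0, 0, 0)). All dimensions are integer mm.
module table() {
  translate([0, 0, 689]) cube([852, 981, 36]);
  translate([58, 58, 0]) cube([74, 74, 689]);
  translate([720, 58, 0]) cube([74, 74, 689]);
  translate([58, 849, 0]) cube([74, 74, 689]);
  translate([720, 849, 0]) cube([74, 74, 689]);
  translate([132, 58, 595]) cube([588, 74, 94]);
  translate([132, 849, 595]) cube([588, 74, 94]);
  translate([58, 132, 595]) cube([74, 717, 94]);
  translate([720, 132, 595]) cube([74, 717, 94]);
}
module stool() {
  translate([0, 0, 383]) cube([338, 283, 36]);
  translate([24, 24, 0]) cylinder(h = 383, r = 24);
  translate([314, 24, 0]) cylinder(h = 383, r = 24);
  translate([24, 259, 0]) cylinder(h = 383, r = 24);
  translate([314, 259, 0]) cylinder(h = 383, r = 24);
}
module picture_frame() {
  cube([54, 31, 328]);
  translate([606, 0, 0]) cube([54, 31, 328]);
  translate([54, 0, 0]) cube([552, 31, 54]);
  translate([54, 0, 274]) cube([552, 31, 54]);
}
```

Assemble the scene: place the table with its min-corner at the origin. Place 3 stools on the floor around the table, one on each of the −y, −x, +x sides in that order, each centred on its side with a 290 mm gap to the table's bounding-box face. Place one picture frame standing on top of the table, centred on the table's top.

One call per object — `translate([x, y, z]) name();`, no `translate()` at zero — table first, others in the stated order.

table();
translate([257, -573, 0]) stool();
translate([-628, 349, 0]) stool();
translate([1142, 349, 0]) stool();
translate([96, 475, 725]) picture_frame();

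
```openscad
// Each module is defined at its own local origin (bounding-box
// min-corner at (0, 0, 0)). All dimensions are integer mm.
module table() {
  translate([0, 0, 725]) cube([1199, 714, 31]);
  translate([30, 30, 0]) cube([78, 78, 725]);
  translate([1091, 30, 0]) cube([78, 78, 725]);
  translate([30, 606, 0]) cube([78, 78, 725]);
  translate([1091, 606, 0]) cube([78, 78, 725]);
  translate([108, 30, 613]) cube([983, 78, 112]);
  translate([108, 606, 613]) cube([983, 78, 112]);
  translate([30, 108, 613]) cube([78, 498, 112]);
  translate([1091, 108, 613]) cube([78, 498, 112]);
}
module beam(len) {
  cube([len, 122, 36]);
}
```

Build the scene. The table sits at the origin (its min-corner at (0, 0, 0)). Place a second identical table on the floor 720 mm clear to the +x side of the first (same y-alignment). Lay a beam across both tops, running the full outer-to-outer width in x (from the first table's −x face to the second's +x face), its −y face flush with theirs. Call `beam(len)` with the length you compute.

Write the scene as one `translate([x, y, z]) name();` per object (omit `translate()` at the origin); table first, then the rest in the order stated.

table();
translate([1919, 0, 0]) table();
translate([0, 0, 756]) beam(3118);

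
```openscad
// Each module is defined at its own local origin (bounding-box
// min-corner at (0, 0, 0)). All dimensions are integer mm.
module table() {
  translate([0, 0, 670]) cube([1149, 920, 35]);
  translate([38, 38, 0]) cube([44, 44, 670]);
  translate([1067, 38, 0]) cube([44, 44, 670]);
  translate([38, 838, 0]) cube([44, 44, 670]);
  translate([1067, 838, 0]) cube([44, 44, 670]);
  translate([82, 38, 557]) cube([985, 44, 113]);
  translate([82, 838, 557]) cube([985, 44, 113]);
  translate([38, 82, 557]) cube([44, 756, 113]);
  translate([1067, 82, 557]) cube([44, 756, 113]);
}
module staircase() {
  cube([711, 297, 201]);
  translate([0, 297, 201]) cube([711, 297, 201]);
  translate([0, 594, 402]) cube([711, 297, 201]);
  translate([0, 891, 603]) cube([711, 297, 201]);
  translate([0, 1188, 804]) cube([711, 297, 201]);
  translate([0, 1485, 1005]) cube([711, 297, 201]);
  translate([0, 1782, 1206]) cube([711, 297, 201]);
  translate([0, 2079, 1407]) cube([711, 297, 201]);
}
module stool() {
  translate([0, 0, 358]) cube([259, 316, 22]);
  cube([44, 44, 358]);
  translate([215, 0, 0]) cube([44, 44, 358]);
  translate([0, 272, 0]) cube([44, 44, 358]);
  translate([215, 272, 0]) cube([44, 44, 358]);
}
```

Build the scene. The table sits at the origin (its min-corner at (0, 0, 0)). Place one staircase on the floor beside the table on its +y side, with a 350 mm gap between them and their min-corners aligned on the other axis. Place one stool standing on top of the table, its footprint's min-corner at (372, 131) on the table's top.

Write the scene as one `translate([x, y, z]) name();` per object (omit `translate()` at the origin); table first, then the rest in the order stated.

table();
translate([0, 1270, 0]) staircase();
translate([372, 131, 705]) stool();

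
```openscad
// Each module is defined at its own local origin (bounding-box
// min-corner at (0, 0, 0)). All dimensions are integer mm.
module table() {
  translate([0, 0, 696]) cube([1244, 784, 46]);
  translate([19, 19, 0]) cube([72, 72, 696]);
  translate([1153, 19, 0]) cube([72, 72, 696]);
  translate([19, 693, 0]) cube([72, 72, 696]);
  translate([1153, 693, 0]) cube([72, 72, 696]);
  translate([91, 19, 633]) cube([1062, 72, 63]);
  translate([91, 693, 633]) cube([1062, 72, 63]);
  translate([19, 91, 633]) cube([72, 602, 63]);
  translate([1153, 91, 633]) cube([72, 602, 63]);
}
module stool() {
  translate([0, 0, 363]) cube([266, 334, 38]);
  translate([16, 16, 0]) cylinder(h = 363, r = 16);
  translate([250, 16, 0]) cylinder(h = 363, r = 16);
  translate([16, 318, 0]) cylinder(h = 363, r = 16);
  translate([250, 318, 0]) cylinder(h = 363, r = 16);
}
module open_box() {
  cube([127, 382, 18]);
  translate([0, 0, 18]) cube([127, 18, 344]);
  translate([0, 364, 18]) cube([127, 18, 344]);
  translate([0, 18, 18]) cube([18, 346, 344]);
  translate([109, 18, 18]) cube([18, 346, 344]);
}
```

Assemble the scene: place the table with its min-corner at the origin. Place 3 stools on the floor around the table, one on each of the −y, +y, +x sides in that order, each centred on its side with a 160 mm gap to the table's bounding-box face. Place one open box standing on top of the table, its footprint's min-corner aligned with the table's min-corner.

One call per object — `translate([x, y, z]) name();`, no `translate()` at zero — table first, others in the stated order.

table();
translate([489, -494, 0]) stool();
translate([489, 944, 0]) stool();
translate([1404, 225, 0]) stool();
translate([0, 0, 742]) open_box();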